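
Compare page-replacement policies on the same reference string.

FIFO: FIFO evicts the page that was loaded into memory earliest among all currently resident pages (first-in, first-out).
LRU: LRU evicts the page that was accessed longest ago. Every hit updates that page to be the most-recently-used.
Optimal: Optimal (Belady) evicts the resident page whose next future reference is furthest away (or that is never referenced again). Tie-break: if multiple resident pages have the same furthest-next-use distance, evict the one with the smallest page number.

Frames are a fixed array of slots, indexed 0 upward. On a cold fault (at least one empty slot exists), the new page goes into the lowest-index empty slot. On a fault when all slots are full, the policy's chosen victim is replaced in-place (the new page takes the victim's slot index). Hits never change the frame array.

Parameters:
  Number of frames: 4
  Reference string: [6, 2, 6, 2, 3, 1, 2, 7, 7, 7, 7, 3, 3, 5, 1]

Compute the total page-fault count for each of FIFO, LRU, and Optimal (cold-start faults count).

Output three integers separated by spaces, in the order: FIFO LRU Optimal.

Answer: 6 7 6

Derivation:
--- FIFO ---
  step 0: ref 6 -> FAULT, frames=[6,-,-,-] (faults so far: 1)
  step 1: ref 2 -> FAULT, frames=[6,2,-,-] (faults so far: 2)
  step 2: ref 6 -> HIT, frames=[6,2,-,-] (faults so far: 2)
  step 3: ref 2 -> HIT, frames=[6,2,-,-] (faults so far: 2)
  step 4: ref 3 -> FAULT, frames=[6,2,3,-] (faults so far: 3)
  step 5: ref 1 -> FAULT, frames=[6,2,3,1] (faults so far: 4)
  step 6: ref 2 -> HIT, frames=[6,2,3,1] (faults so far: 4)
  step 7: ref 7 -> FAULT, evict 6, frames=[7,2,3,1] (faults so far: 5)
  step 8: ref 7 -> HIT, frames=[7,2,3,1] (faults so far: 5)
  step 9: ref 7 -> HIT, frames=[7,2,3,1] (faults so far: 5)
  step 10: ref 7 -> HIT, frames=[7,2,3,1] (faults so far: 5)
  step 11: ref 3 -> HIT, frames=[7,2,3,1] (faults so far: 5)
  step 12: ref 3 -> HIT, frames=[7,2,3,1] (faults so far: 5)
  step 13: ref 5 -> FAULT, evict 2, frames=[7,5,3,1] (faults so far: 6)
  step 14: ref 1 -> HIT, frames=[7,5,3,1] (faults so far: 6)
  FIFO total faults: 6
--- LRU ---
  step 0: ref 6 -> FAULT, frames=[6,-,-,-] (faults so far: 1)
  step 1: ref 2 -> FAULT, frames=[6,2,-,-] (faults so far: 2)
  step 2: ref 6 -> HIT, frames=[6,2,-,-] (faults so far: 2)
  step 3: ref 2 -> HIT, frames=[6,2,-,-] (faults so far: 2)
  step 4: ref 3 -> FAULT, frames=[6,2,3,-] (faults so far: 3)
  step 5: ref 1 -> FAULT, frames=[6,2,3,1] (faults so far: 4)
  step 6: ref 2 -> HIT, frames=[6,2,3,1] (faults so far: 4)
  step 7: ref 7 -> FAULT, evict 6, frames=[7,2,3,1] (faults so far: 5)
  step 8: ref 7 -> HIT, frames=[7,2,3,1] (faults so far: 5)
  step 9: ref 7 -> HIT, frames=[7,2,3,1] (faults so far: 5)
  step 10: ref 7 -> HIT, frames=[7,2,3,1] (faults so far: 5)
  step 11: ref 3 -> HIT, frames=[7,2,3,1] (faults so far: 5)
  step 12: ref 3 -> HIT, frames=[7,2,3,1] (faults so far: 5)
  step 13: ref 5 -> FAULT, evict 1, frames=[7,2,3,5] (faults so far: 6)
  step 14: ref 1 -> FAULT, evict 2, frames=[7,1,3,5] (faults so far: 7)
  LRU total faults: 7
--- Optimal ---
  step 0: ref 6 -> FAULT, frames=[6,-,-,-] (faults so far: 1)
  step 1: ref 2 -> FAULT, frames=[6,2,-,-] (faults so far: 2)
  step 2: ref 6 -> HIT, frames=[6,2,-,-] (faults so far: 2)
  step 3: ref 2 -> HIT, frames=[6,2,-,-] (faults so far: 2)
  step 4: ref 3 -> FAULT, frames=[6,2,3,-] (faults so far: 3)
  step 5: ref 1 -> FAULT, frames=[6,2,3,1] (faults so far: 4)
  step 6: ref 2 -> HIT, frames=[6,2,3,1] (faults so far: 4)
  step 7: ref 7 -> FAULT, evict 2, frames=[6,7,3,1] (faults so far: 5)
  step 8: ref 7 -> HIT, frames=[6,7,3,1] (faults so far: 5)
  step 9: ref 7 -> HIT, frames=[6,7,3,1] (faults so far: 5)
  step 10: ref 7 -> HIT, frames=[6,7,3,1] (faults so far: 5)
  step 11: ref 3 -> HIT, frames=[6,7,3,1] (faults so far: 5)
  step 12: ref 3 -> HIT, frames=[6,7,3,1] (faults so far: 5)
  step 13: ref 5 -> FAULT, evict 3, frames=[6,7,5,1] (faults so far: 6)
  step 14: ref 1 -> HIT, frames=[6,7,5,1] (faults so far: 6)
  Optimal total faults: 6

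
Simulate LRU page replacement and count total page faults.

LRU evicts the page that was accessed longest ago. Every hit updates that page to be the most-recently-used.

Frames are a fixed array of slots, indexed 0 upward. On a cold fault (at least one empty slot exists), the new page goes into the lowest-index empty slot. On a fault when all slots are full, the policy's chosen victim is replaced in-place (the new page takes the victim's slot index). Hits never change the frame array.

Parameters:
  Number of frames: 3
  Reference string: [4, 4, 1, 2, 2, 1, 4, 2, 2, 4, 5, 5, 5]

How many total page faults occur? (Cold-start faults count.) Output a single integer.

Answer: 4

Derivation:
Step 0: ref 4 → FAULT, frames=[4,-,-]
Step 1: ref 4 → HIT, frames=[4,-,-]
Step 2: ref 1 → FAULT, frames=[4,1,-]
Step 3: ref 2 → FAULT, frames=[4,1,2]
Step 4: ref 2 → HIT, frames=[4,1,2]
Step 5: ref 1 → HIT, frames=[4,1,2]
Step 6: ref 4 → HIT, frames=[4,1,2]
Step 7: ref 2 → HIT, frames=[4,1,2]
Step 8: ref 2 → HIT, frames=[4,1,2]
Step 9: ref 4 → HIT, frames=[4,1,2]
Step 10: ref 5 → FAULT (evict 1), frames=[4,5,2]
Step 11: ref 5 → HIT, frames=[4,5,2]
Step 12: ref 5 → HIT, frames=[4,5,2]
Total faults: 4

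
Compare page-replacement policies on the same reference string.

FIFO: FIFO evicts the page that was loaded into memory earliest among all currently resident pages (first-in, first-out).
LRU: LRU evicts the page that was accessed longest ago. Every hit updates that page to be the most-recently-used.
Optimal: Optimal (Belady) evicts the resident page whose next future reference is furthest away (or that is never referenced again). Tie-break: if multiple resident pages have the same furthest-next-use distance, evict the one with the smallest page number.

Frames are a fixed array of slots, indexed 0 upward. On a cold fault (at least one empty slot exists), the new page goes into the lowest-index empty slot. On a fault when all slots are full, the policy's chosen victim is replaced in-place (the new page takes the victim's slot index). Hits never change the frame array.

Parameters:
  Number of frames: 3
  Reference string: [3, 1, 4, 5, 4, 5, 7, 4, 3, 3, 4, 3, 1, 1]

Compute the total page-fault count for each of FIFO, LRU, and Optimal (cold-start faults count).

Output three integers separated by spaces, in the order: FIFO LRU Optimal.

Answer: 8 7 6

Derivation:
--- FIFO ---
  step 0: ref 3 -> FAULT, frames=[3,-,-] (faults so far: 1)
  step 1: ref 1 -> FAULT, frames=[3,1,-] (faults so far: 2)
  step 2: ref 4 -> FAULT, frames=[3,1,4] (faults so far: 3)
  step 3: ref 5 -> FAULT, evict 3, frames=[5,1,4] (faults so far: 4)
  step 4: ref 4 -> HIT, frames=[5,1,4] (faults so far: 4)
  step 5: ref 5 -> HIT, frames=[5,1,4] (faults so far: 4)
  step 6: ref 7 -> FAULT, evict 1, frames=[5,7,4] (faults so far: 5)
  step 7: ref 4 -> HIT, frames=[5,7,4] (faults so far: 5)
  step 8: ref 3 -> FAULT, evict 4, frames=[5,7,3] (faults so far: 6)
  step 9: ref 3 -> HIT, frames=[5,7,3] (faults so far: 6)
  step 10: ref 4 -> FAULT, evict 5, frames=[4,7,3] (faults so far: 7)
  step 11: ref 3 -> HIT, frames=[4,7,3] (faults so far: 7)
  step 12: ref 1 -> FAULT, evict 7, frames=[4,1,3] (faults so far: 8)
  step 13: ref 1 -> HIT, frames=[4,1,3] (faults so far: 8)
  FIFO total faults: 8
--- LRU ---
  step 0: ref 3 -> FAULT, frames=[3,-,-] (faults so far: 1)
  step 1: ref 1 -> FAULT, frames=[3,1,-] (faults so far: 2)
  step 2: ref 4 -> FAULT, frames=[3,1,4] (faults so far: 3)
  step 3: ref 5 -> FAULT, evict 3, frames=[5,1,4] (faults so far: 4)
  step 4: ref 4 -> HIT, frames=[5,1,4] (faults so far: 4)
  step 5: ref 5 -> HIT, frames=[5,1,4] (faults so far: 4)
  step 6: ref 7 -> FAULT, evict 1, frames=[5,7,4] (faults so far: 5)
  step 7: ref 4 -> HIT, frames=[5,7,4] (faults so far: 5)
  step 8: ref 3 -> FAULT, evict 5, frames=[3,7,4] (faults so far: 6)
  step 9: ref 3 -> HIT, frames=[3,7,4] (faults so far: 6)
  step 10: ref 4 -> HIT, frames=[3,7,4] (faults so far: 6)
  step 11: ref 3 -> HIT, frames=[3,7,4] (faults so far: 6)
  step 12: ref 1 -> FAULT, evict 7, frames=[3,1,4] (faults so far: 7)
  step 13: ref 1 -> HIT, frames=[3,1,4] (faults so far: 7)
  LRU total faults: 7
--- Optimal ---
  step 0: ref 3 -> FAULT, frames=[3,-,-] (faults so far: 1)
  step 1: ref 1 -> FAULT, frames=[3,1,-] (faults so far: 2)
  step 2: ref 4 -> FAULT, frames=[3,1,4] (faults so far: 3)
  step 3: ref 5 -> FAULT, evict 1, frames=[3,5,4] (faults so far: 4)
  step 4: ref 4 -> HIT, frames=[3,5,4] (faults so far: 4)
  step 5: ref 5 -> HIT, frames=[3,5,4] (faults so far: 4)
  step 6: ref 7 -> FAULT, evict 5, frames=[3,7,4] (faults so far: 5)
  step 7: ref 4 -> HIT, frames=[3,7,4] (faults so far: 5)
  step 8: ref 3 -> HIT, frames=[3,7,4] (faults so far: 5)
  step 9: ref 3 -> HIT, frames=[3,7,4] (faults so far: 5)
  step 10: ref 4 -> HIT, frames=[3,7,4] (faults so far: 5)
  step 11: ref 3 -> HIT, frames=[3,7,4] (faults so far: 5)
  step 12: ref 1 -> FAULT, evict 3, frames=[1,7,4] (faults so far: 6)
  step 13: ref 1 -> HIT, frames=[1,7,4] (faults so far: 6)
  Optimal total faults: 6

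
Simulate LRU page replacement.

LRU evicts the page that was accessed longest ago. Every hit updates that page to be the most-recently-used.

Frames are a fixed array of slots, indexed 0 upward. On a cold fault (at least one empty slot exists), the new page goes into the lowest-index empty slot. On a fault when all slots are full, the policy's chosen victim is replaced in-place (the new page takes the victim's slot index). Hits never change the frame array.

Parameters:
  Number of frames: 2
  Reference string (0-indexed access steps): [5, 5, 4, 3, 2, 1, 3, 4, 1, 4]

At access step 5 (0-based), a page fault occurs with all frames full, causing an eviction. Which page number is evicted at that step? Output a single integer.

Step 0: ref 5 -> FAULT, frames=[5,-]
Step 1: ref 5 -> HIT, frames=[5,-]
Step 2: ref 4 -> FAULT, frames=[5,4]
Step 3: ref 3 -> FAULT, evict 5, frames=[3,4]
Step 4: ref 2 -> FAULT, evict 4, frames=[3,2]
Step 5: ref 1 -> FAULT, evict 3, frames=[1,2]
At step 5: evicted page 3

Answer: 3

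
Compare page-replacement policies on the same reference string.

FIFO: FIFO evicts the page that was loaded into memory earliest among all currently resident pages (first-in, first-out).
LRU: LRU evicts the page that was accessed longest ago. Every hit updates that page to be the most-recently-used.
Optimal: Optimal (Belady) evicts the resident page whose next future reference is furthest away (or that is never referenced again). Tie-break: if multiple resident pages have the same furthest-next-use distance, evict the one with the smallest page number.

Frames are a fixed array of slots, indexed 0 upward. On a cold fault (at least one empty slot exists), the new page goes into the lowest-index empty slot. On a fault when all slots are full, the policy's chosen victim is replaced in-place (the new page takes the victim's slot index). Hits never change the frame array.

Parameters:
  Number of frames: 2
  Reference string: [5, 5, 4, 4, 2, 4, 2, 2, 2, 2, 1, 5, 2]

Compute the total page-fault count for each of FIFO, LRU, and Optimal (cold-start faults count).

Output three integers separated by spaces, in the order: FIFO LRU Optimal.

--- FIFO ---
  step 0: ref 5 -> FAULT, frames=[5,-] (faults so far: 1)
  step 1: ref 5 -> HIT, frames=[5,-] (faults so far: 1)
  step 2: ref 4 -> FAULT, frames=[5,4] (faults so far: 2)
  step 3: ref 4 -> HIT, frames=[5,4] (faults so far: 2)
  step 4: ref 2 -> FAULT, evict 5, frames=[2,4] (faults so far: 3)
  step 5: ref 4 -> HIT, frames=[2,4] (faults so far: 3)
  step 6: ref 2 -> HIT, frames=[2,4] (faults so far: 3)
  step 7: ref 2 -> HIT, frames=[2,4] (faults so far: 3)
  step 8: ref 2 -> HIT, frames=[2,4] (faults so far: 3)
  step 9: ref 2 -> HIT, frames=[2,4] (faults so far: 3)
  step 10: ref 1 -> FAULT, evict 4, frames=[2,1] (faults so far: 4)
  step 11: ref 5 -> FAULT, evict 2, frames=[5,1] (faults so far: 5)
  step 12: ref 2 -> FAULT, evict 1, frames=[5,2] (faults so far: 6)
  FIFO total faults: 6
--- LRU ---
  step 0: ref 5 -> FAULT, frames=[5,-] (faults so far: 1)
  step 1: ref 5 -> HIT, frames=[5,-] (faults so far: 1)
  step 2: ref 4 -> FAULT, frames=[5,4] (faults so far: 2)
  step 3: ref 4 -> HIT, frames=[5,4] (faults so far: 2)
  step 4: ref 2 -> FAULT, evict 5, frames=[2,4] (faults so far: 3)
  step 5: ref 4 -> HIT, frames=[2,4] (faults so far: 3)
  step 6: ref 2 -> HIT, frames=[2,4] (faults so far: 3)
  step 7: ref 2 -> HIT, frames=[2,4] (faults so far: 3)
  step 8: ref 2 -> HIT, frames=[2,4] (faults so far: 3)
  step 9: ref 2 -> HIT, frames=[2,4] (faults so far: 3)
  step 10: ref 1 -> FAULT, evict 4, frames=[2,1] (faults so far: 4)
  step 11: ref 5 -> FAULT, evict 2, frames=[5,1] (faults so far: 5)
  step 12: ref 2 -> FAULT, evict 1, frames=[5,2] (faults so far: 6)
  LRU total faults: 6
--- Optimal ---
  step 0: ref 5 -> FAULT, frames=[5,-] (faults so far: 1)
  step 1: ref 5 -> HIT, frames=[5,-] (faults so far: 1)
  step 2: ref 4 -> FAULT, frames=[5,4] (faults so far: 2)
  step 3: ref 4 -> HIT, frames=[5,4] (faults so far: 2)
  step 4: ref 2 -> FAULT, evict 5, frames=[2,4] (faults so far: 3)
  step 5: ref 4 -> HIT, frames=[2,4] (faults so far: 3)
  step 6: ref 2 -> HIT, frames=[2,4] (faults so far: 3)
  step 7: ref 2 -> HIT, frames=[2,4] (faults so far: 3)
  step 8: ref 2 -> HIT, frames=[2,4] (faults so far: 3)
  step 9: ref 2 -> HIT, frames=[2,4] (faults so far: 3)
  step 10: ref 1 -> FAULT, evict 4, frames=[2,1] (faults so far: 4)
  step 11: ref 5 -> FAULT, evict 1, frames=[2,5] (faults so far: 5)
  step 12: ref 2 -> HIT, frames=[2,5] (faults so far: 5)
  Optimal total faults: 5

Answer: 6 6 5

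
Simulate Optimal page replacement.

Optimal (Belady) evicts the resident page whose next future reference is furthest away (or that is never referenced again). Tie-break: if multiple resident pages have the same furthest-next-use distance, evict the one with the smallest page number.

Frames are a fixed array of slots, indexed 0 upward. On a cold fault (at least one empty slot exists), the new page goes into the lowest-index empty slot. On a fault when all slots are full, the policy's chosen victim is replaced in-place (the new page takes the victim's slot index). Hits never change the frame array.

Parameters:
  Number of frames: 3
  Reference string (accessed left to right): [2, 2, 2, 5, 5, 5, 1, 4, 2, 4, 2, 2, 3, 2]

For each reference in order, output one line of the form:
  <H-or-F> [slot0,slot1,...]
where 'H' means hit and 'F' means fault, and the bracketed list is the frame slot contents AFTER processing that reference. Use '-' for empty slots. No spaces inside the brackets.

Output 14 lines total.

F [2,-,-]
H [2,-,-]
H [2,-,-]
F [2,5,-]
H [2,5,-]
H [2,5,-]
F [2,5,1]
F [2,5,4]
H [2,5,4]
H [2,5,4]
H [2,5,4]
H [2,5,4]
F [2,5,3]
H [2,5,3]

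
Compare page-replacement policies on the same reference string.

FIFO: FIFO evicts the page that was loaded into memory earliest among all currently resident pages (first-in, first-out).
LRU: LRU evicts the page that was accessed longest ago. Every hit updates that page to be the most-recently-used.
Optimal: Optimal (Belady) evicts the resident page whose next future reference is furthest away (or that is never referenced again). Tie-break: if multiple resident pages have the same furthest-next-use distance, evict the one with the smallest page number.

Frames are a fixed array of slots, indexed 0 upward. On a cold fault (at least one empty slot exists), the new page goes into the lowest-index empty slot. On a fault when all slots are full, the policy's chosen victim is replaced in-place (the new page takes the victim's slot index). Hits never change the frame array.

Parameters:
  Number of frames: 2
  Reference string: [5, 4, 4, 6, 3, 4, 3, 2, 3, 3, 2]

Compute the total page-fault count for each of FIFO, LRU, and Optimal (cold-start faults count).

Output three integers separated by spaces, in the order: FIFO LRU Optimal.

Answer: 7 6 5

Derivation:
--- FIFO ---
  step 0: ref 5 -> FAULT, frames=[5,-] (faults so far: 1)
  step 1: ref 4 -> FAULT, frames=[5,4] (faults so far: 2)
  step 2: ref 4 -> HIT, frames=[5,4] (faults so far: 2)
  step 3: ref 6 -> FAULT, evict 5, frames=[6,4] (faults so far: 3)
  step 4: ref 3 -> FAULT, evict 4, frames=[6,3] (faults so far: 4)
  step 5: ref 4 -> FAULT, evict 6, frames=[4,3] (faults so far: 5)
  step 6: ref 3 -> HIT, frames=[4,3] (faults so far: 5)
  step 7: ref 2 -> FAULT, evict 3, frames=[4,2] (faults so far: 6)
  step 8: ref 3 -> FAULT, evict 4, frames=[3,2] (faults so far: 7)
  step 9: ref 3 -> HIT, frames=[3,2] (faults so far: 7)
  step 10: ref 2 -> HIT, frames=[3,2] (faults so far: 7)
  FIFO total faults: 7
--- LRU ---
  step 0: ref 5 -> FAULT, frames=[5,-] (faults so far: 1)
  step 1: ref 4 -> FAULT, frames=[5,4] (faults so far: 2)
  step 2: ref 4 -> HIT, frames=[5,4] (faults so far: 2)
  step 3: ref 6 -> FAULT, evict 5, frames=[6,4] (faults so far: 3)
  step 4: ref 3 -> FAULT, evict 4, frames=[6,3] (faults so far: 4)
  step 5: ref 4 -> FAULT, evict 6, frames=[4,3] (faults so far: 5)
  step 6: ref 3 -> HIT, frames=[4,3] (faults so far: 5)
  step 7: ref 2 -> FAULT, evict 4, frames=[2,3] (faults so far: 6)
  step 8: ref 3 -> HIT, frames=[2,3] (faults so far: 6)
  step 9: ref 3 -> HIT, frames=[2,3] (faults so far: 6)
  step 10: ref 2 -> HIT, frames=[2,3] (faults so far: 6)
  LRU total faults: 6
--- Optimal ---
  step 0: ref 5 -> FAULT, frames=[5,-] (faults so far: 1)
  step 1: ref 4 -> FAULT, frames=[5,4] (faults so far: 2)
  step 2: ref 4 -> HIT, frames=[5,4] (faults so far: 2)
  step 3: ref 6 -> FAULT, evict 5, frames=[6,4] (faults so far: 3)
  step 4: ref 3 -> FAULT, evict 6, frames=[3,4] (faults so far: 4)
  step 5: ref 4 -> HIT, frames=[3,4] (faults so far: 4)
  step 6: ref 3 -> HIT, frames=[3,4] (faults so far: 4)
  step 7: ref 2 -> FAULT, evict 4, frames=[3,2] (faults so far: 5)
  step 8: ref 3 -> HIT, frames=[3,2] (faults so far: 5)
  step 9: ref 3 -> HIT, frames=[3,2] (faults so far: 5)
  step 10: ref 2 -> HIT, frames=[3,2] (faults so far: 5)
  Optimal total faults: 5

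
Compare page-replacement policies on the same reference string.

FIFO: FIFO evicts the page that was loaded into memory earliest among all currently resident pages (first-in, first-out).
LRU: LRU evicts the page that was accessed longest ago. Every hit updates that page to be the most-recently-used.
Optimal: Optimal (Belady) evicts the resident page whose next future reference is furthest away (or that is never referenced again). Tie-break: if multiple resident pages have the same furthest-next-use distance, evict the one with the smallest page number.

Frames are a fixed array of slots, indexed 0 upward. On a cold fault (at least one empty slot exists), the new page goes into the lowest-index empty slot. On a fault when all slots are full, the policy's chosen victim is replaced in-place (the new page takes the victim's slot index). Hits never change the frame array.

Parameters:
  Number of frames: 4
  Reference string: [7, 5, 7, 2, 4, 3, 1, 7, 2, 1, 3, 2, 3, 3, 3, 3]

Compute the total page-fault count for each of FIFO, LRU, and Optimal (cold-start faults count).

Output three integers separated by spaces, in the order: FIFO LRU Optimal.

Answer: 8 8 6

Derivation:
--- FIFO ---
  step 0: ref 7 -> FAULT, frames=[7,-,-,-] (faults so far: 1)
  step 1: ref 5 -> FAULT, frames=[7,5,-,-] (faults so far: 2)
  step 2: ref 7 -> HIT, frames=[7,5,-,-] (faults so far: 2)
  step 3: ref 2 -> FAULT, frames=[7,5,2,-] (faults so far: 3)
  step 4: ref 4 -> FAULT, frames=[7,5,2,4] (faults so far: 4)
  step 5: ref 3 -> FAULT, evict 7, frames=[3,5,2,4] (faults so far: 5)
  step 6: ref 1 -> FAULT, evict 5, frames=[3,1,2,4] (faults so far: 6)
  step 7: ref 7 -> FAULT, evict 2, frames=[3,1,7,4] (faults so far: 7)
  step 8: ref 2 -> FAULT, evict 4, frames=[3,1,7,2] (faults so far: 8)
  step 9: ref 1 -> HIT, frames=[3,1,7,2] (faults so far: 8)
  step 10: ref 3 -> HIT, frames=[3,1,7,2] (faults so far: 8)
  step 11: ref 2 -> HIT, frames=[3,1,7,2] (faults so far: 8)
  step 12: ref 3 -> HIT, frames=[3,1,7,2] (faults so far: 8)
  step 13: ref 3 -> HIT, frames=[3,1,7,2] (faults so far: 8)
  step 14: ref 3 -> HIT, frames=[3,1,7,2] (faults so far: 8)
  step 15: ref 3 -> HIT, frames=[3,1,7,2] (faults so far: 8)
  FIFO total faults: 8
--- LRU ---
  step 0: ref 7 -> FAULT, frames=[7,-,-,-] (faults so far: 1)
  step 1: ref 5 -> FAULT, frames=[7,5,-,-] (faults so far: 2)
  step 2: ref 7 -> HIT, frames=[7,5,-,-] (faults so far: 2)
  step 3: ref 2 -> FAULT, frames=[7,5,2,-] (faults so far: 3)
  step 4: ref 4 -> FAULT, frames=[7,5,2,4] (faults so far: 4)
  step 5: ref 3 -> FAULT, evict 5, frames=[7,3,2,4] (faults so far: 5)
  step 6: ref 1 -> FAULT, evict 7, frames=[1,3,2,4] (faults so far: 6)
  step 7: ref 7 -> FAULT, evict 2, frames=[1,3,7,4] (faults so far: 7)
  step 8: ref 2 -> FAULT, evict 4, frames=[1,3,7,2] (faults so far: 8)
  step 9: ref 1 -> HIT, frames=[1,3,7,2] (faults so far: 8)
  step 10: ref 3 -> HIT, frames=[1,3,7,2] (faults so far: 8)
  step 11: ref 2 -> HIT, frames=[1,3,7,2] (faults so far: 8)
  step 12: ref 3 -> HIT, frames=[1,3,7,2] (faults so far: 8)
  step 13: ref 3 -> HIT, frames=[1,3,7,2] (faults so far: 8)
  step 14: ref 3 -> HIT, frames=[1,3,7,2] (faults so far: 8)
  step 15: ref 3 -> HIT, frames=[1,3,7,2] (faults so far: 8)
  LRU total faults: 8
--- Optimal ---
  step 0: ref 7 -> FAULT, frames=[7,-,-,-] (faults so far: 1)
  step 1: ref 5 -> FAULT, frames=[7,5,-,-] (faults so far: 2)
  step 2: ref 7 -> HIT, frames=[7,5,-,-] (faults so far: 2)
  step 3: ref 2 -> FAULT, frames=[7,5,2,-] (faults so far: 3)
  step 4: ref 4 -> FAULT, frames=[7,5,2,4] (faults so far: 4)
  step 5: ref 3 -> FAULT, evict 4, frames=[7,5,2,3] (faults so far: 5)
  step 6: ref 1 -> FAULT, evict 5, frames=[7,1,2,3] (faults so far: 6)
  step 7: ref 7 -> HIT, frames=[7,1,2,3] (faults so far: 6)
  step 8: ref 2 -> HIT, frames=[7,1,2,3] (faults so far: 6)
  step 9: ref 1 -> HIT, frames=[7,1,2,3] (faults so far: 6)
  step 10: ref 3 -> HIT, frames=[7,1,2,3] (faults so far: 6)
  step 11: ref 2 -> HIT, frames=[7,1,2,3] (faults so far: 6)
  step 12: ref 3 -> HIT, frames=[7,1,2,3] (faults so far: 6)
  step 13: ref 3 -> HIT, frames=[7,1,2,3] (faults so far: 6)
  step 14: ref 3 -> HIT, frames=[7,1,2,3] (faults so far: 6)
  step 15: ref 3 -> HIT, frames=[7,1,2,3] (faults so far: 6)
  Optimal total faults: 6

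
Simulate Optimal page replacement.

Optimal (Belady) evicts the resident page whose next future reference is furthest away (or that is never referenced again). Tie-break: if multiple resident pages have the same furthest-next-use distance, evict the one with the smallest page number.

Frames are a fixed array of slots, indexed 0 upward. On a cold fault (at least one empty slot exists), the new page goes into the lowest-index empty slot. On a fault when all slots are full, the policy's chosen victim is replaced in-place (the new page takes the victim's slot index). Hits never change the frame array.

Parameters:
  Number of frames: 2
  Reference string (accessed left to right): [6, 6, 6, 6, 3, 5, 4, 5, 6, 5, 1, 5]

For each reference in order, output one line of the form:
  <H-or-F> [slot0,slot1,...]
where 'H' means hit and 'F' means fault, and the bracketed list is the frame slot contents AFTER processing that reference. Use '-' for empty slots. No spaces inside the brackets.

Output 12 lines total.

F [6,-]
H [6,-]
H [6,-]
H [6,-]
F [6,3]
F [6,5]
F [4,5]
H [4,5]
F [6,5]
H [6,5]
F [1,5]
H [1,5]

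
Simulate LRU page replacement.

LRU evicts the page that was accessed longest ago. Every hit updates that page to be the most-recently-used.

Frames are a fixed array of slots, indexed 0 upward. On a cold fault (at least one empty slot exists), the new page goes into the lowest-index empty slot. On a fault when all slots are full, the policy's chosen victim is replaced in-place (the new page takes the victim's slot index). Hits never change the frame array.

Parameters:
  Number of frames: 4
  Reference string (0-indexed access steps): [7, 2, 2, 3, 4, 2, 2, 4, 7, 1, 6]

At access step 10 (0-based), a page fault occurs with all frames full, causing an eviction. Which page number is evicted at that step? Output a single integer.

Answer: 2

Derivation:
Step 0: ref 7 -> FAULT, frames=[7,-,-,-]
Step 1: ref 2 -> FAULT, frames=[7,2,-,-]
Step 2: ref 2 -> HIT, frames=[7,2,-,-]
Step 3: ref 3 -> FAULT, frames=[7,2,3,-]
Step 4: ref 4 -> FAULT, frames=[7,2,3,4]
Step 5: ref 2 -> HIT, frames=[7,2,3,4]
Step 6: ref 2 -> HIT, frames=[7,2,3,4]
Step 7: ref 4 -> HIT, frames=[7,2,3,4]
Step 8: ref 7 -> HIT, frames=[7,2,3,4]
Step 9: ref 1 -> FAULT, evict 3, frames=[7,2,1,4]
Step 10: ref 6 -> FAULT, evict 2, frames=[7,6,1,4]
At step 10: evicted page 2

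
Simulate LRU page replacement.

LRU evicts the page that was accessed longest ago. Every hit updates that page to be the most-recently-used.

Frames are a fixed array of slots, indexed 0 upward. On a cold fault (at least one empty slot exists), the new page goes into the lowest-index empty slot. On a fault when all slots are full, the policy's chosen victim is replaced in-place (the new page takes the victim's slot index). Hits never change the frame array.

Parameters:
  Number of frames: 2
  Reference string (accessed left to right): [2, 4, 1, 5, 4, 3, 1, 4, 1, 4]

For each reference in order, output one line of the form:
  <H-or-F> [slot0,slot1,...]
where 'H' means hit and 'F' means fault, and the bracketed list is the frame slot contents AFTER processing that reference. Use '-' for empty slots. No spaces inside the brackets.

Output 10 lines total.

F [2,-]
F [2,4]
F [1,4]
F [1,5]
F [4,5]
F [4,3]
F [1,3]
F [1,4]
H [1,4]
H [1,4]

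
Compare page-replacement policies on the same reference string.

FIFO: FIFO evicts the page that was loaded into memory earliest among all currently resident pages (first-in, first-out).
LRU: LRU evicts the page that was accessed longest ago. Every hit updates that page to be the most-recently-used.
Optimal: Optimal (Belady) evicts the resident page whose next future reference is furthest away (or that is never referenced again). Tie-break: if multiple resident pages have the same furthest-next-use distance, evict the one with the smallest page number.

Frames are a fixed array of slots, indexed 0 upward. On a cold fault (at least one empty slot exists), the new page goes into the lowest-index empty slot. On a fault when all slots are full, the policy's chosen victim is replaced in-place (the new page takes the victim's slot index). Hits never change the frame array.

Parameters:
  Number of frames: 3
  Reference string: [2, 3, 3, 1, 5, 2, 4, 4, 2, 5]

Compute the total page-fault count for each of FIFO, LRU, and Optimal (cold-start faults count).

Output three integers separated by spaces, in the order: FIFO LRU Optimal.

--- FIFO ---
  step 0: ref 2 -> FAULT, frames=[2,-,-] (faults so far: 1)
  step 1: ref 3 -> FAULT, frames=[2,3,-] (faults so far: 2)
  step 2: ref 3 -> HIT, frames=[2,3,-] (faults so far: 2)
  step 3: ref 1 -> FAULT, frames=[2,3,1] (faults so far: 3)
  step 4: ref 5 -> FAULT, evict 2, frames=[5,3,1] (faults so far: 4)
  step 5: ref 2 -> FAULT, evict 3, frames=[5,2,1] (faults so far: 5)
  step 6: ref 4 -> FAULT, evict 1, frames=[5,2,4] (faults so far: 6)
  step 7: ref 4 -> HIT, frames=[5,2,4] (faults so far: 6)
  step 8: ref 2 -> HIT, frames=[5,2,4] (faults so far: 6)
  step 9: ref 5 -> HIT, frames=[5,2,4] (faults so far: 6)
  FIFO total faults: 6
--- LRU ---
  step 0: ref 2 -> FAULT, frames=[2,-,-] (faults so far: 1)
  step 1: ref 3 -> FAULT, frames=[2,3,-] (faults so far: 2)
  step 2: ref 3 -> HIT, frames=[2,3,-] (faults so far: 2)
  step 3: ref 1 -> FAULT, frames=[2,3,1] (faults so far: 3)
  step 4: ref 5 -> FAULT, evict 2, frames=[5,3,1] (faults so far: 4)
  step 5: ref 2 -> FAULT, evict 3, frames=[5,2,1] (faults so far: 5)
  step 6: ref 4 -> FAULT, evict 1, frames=[5,2,4] (faults so far: 6)
  step 7: ref 4 -> HIT, frames=[5,2,4] (faults so far: 6)
  step 8: ref 2 -> HIT, frames=[5,2,4] (faults so far: 6)
  step 9: ref 5 -> HIT, frames=[5,2,4] (faults so far: 6)
  LRU total faults: 6
--- Optimal ---
  step 0: ref 2 -> FAULT, frames=[2,-,-] (faults so far: 1)
  step 1: ref 3 -> FAULT, frames=[2,3,-] (faults so far: 2)
  step 2: ref 3 -> HIT, frames=[2,3,-] (faults so far: 2)
  step 3: ref 1 -> FAULT, frames=[2,3,1] (faults so far: 3)
  step 4: ref 5 -> FAULT, evict 1, frames=[2,3,5] (faults so far: 4)
  step 5: ref 2 -> HIT, frames=[2,3,5] (faults so far: 4)
  step 6: ref 4 -> FAULT, evict 3, frames=[2,4,5] (faults so far: 5)
  step 7: ref 4 -> HIT, frames=[2,4,5] (faults so far: 5)
  step 8: ref 2 -> HIT, frames=[2,4,5] (faults so far: 5)
  step 9: ref 5 -> HIT, frames=[2,4,5] (faults so far: 5)
  Optimal total faults: 5

Answer: 6 6 5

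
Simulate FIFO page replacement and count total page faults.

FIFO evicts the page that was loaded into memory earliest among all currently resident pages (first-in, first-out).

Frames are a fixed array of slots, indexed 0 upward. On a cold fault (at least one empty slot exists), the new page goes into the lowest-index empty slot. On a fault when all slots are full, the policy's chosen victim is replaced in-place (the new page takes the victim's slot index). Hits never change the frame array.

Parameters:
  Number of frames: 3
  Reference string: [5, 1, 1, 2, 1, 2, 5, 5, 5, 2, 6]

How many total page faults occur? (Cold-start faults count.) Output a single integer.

Answer: 4

Derivation:
Step 0: ref 5 → FAULT, frames=[5,-,-]
Step 1: ref 1 → FAULT, frames=[5,1,-]
Step 2: ref 1 → HIT, frames=[5,1,-]
Step 3: ref 2 → FAULT, frames=[5,1,2]
Step 4: ref 1 → HIT, frames=[5,1,2]
Step 5: ref 2 → HIT, frames=[5,1,2]
Step 6: ref 5 → HIT, frames=[5,1,2]
Step 7: ref 5 → HIT, frames=[5,1,2]
Step 8: ref 5 → HIT, frames=[5,1,2]
Step 9: ref 2 → HIT, frames=[5,1,2]
Step 10: ref 6 → FAULT (evict 5), frames=[6,1,2]
Total faults: 4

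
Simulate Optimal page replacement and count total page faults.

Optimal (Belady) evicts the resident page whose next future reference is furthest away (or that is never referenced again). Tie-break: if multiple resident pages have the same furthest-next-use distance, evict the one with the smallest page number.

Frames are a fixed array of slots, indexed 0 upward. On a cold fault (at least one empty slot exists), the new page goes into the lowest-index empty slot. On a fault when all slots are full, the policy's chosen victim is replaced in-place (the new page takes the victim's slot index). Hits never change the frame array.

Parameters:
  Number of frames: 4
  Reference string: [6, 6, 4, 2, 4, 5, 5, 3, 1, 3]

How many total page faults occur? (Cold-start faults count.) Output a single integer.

Step 0: ref 6 → FAULT, frames=[6,-,-,-]
Step 1: ref 6 → HIT, frames=[6,-,-,-]
Step 2: ref 4 → FAULT, frames=[6,4,-,-]
Step 3: ref 2 → FAULT, frames=[6,4,2,-]
Step 4: ref 4 → HIT, frames=[6,4,2,-]
Step 5: ref 5 → FAULT, frames=[6,4,2,5]
Step 6: ref 5 → HIT, frames=[6,4,2,5]
Step 7: ref 3 → FAULT (evict 2), frames=[6,4,3,5]
Step 8: ref 1 → FAULT (evict 4), frames=[6,1,3,5]
Step 9: ref 3 → HIT, frames=[6,1,3,5]
Total faults: 6

Answer: 6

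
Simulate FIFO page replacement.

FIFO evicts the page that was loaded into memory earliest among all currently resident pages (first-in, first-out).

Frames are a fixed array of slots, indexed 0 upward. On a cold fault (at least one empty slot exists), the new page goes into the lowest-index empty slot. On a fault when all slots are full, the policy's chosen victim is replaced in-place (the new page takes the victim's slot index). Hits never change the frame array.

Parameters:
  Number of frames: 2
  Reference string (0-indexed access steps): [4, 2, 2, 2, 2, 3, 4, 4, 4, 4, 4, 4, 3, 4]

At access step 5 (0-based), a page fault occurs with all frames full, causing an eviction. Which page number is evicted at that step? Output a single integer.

Answer: 4

Derivation:
Step 0: ref 4 -> FAULT, frames=[4,-]
Step 1: ref 2 -> FAULT, frames=[4,2]
Step 2: ref 2 -> HIT, frames=[4,2]
Step 3: ref 2 -> HIT, frames=[4,2]
Step 4: ref 2 -> HIT, frames=[4,2]
Step 5: ref 3 -> FAULT, evict 4, frames=[3,2]
At step 5: evicted page 4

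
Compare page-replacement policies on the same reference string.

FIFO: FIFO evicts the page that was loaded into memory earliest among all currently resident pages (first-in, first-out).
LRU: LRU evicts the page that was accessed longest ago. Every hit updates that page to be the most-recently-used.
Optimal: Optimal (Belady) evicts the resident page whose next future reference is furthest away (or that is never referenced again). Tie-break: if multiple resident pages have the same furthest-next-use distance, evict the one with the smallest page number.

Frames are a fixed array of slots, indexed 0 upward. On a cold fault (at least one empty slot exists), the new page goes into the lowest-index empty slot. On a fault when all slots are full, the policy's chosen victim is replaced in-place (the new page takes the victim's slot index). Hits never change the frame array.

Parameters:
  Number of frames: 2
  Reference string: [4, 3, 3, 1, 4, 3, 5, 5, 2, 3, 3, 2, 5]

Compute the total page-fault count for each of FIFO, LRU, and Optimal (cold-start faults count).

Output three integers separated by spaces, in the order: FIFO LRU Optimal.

--- FIFO ---
  step 0: ref 4 -> FAULT, frames=[4,-] (faults so far: 1)
  step 1: ref 3 -> FAULT, frames=[4,3] (faults so far: 2)
  step 2: ref 3 -> HIT, frames=[4,3] (faults so far: 2)
  step 3: ref 1 -> FAULT, evict 4, frames=[1,3] (faults so far: 3)
  step 4: ref 4 -> FAULT, evict 3, frames=[1,4] (faults so far: 4)
  step 5: ref 3 -> FAULT, evict 1, frames=[3,4] (faults so far: 5)
  step 6: ref 5 -> FAULT, evict 4, frames=[3,5] (faults so far: 6)
  step 7: ref 5 -> HIT, frames=[3,5] (faults so far: 6)
  step 8: ref 2 -> FAULT, evict 3, frames=[2,5] (faults so far: 7)
  step 9: ref 3 -> FAULT, evict 5, frames=[2,3] (faults so far: 8)
  step 10: ref 3 -> HIT, frames=[2,3] (faults so far: 8)
  step 11: ref 2 -> HIT, frames=[2,3] (faults so far: 8)
  step 12: ref 5 -> FAULT, evict 2, frames=[5,3] (faults so far: 9)
  FIFO total faults: 9
--- LRU ---
  step 0: ref 4 -> FAULT, frames=[4,-] (faults so far: 1)
  step 1: ref 3 -> FAULT, frames=[4,3] (faults so far: 2)
  step 2: ref 3 -> HIT, frames=[4,3] (faults so far: 2)
  step 3: ref 1 -> FAULT, evict 4, frames=[1,3] (faults so far: 3)
  step 4: ref 4 -> FAULT, evict 3, frames=[1,4] (faults so far: 4)
  step 5: ref 3 -> FAULT, evict 1, frames=[3,4] (faults so far: 5)
  step 6: ref 5 -> FAULT, evict 4, frames=[3,5] (faults so far: 6)
  step 7: ref 5 -> HIT, frames=[3,5] (faults so far: 6)
  step 8: ref 2 -> FAULT, evict 3, frames=[2,5] (faults so far: 7)
  step 9: ref 3 -> FAULT, evict 5, frames=[2,3] (faults so far: 8)
  step 10: ref 3 -> HIT, frames=[2,3] (faults so far: 8)
  step 11: ref 2 -> HIT, frames=[2,3] (faults so far: 8)
  step 12: ref 5 -> FAULT, evict 3, frames=[2,5] (faults so far: 9)
  LRU total faults: 9
--- Optimal ---
  step 0: ref 4 -> FAULT, frames=[4,-] (faults so far: 1)
  step 1: ref 3 -> FAULT, frames=[4,3] (faults so far: 2)
  step 2: ref 3 -> HIT, frames=[4,3] (faults so far: 2)
  step 3: ref 1 -> FAULT, evict 3, frames=[4,1] (faults so far: 3)
  step 4: ref 4 -> HIT, frames=[4,1] (faults so far: 3)
  step 5: ref 3 -> FAULT, evict 1, frames=[4,3] (faults so far: 4)
  step 6: ref 5 -> FAULT, evict 4, frames=[5,3] (faults so far: 5)
  step 7: ref 5 -> HIT, frames=[5,3] (faults so far: 5)
  step 8: ref 2 -> FAULT, evict 5, frames=[2,3] (faults so far: 6)
  step 9: ref 3 -> HIT, frames=[2,3] (faults so far: 6)
  step 10: ref 3 -> HIT, frames=[2,3] (faults so far: 6)
  step 11: ref 2 -> HIT, frames=[2,3] (faults so far: 6)
  step 12: ref 5 -> FAULT, evict 2, frames=[5,3] (faults so far: 7)
  Optimal total faults: 7

Answer: 9 9 7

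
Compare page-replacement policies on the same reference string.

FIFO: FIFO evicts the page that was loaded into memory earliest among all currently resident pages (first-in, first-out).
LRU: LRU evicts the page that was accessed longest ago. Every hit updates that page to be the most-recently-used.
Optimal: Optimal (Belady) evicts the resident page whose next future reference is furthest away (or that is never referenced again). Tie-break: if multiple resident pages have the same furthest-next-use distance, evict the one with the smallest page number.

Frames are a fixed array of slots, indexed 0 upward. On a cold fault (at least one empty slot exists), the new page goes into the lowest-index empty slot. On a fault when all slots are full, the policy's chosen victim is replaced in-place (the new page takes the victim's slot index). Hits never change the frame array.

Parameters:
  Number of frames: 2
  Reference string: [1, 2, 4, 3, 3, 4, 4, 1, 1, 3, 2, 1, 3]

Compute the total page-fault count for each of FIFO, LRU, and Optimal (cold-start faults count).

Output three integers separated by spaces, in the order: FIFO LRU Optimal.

--- FIFO ---
  step 0: ref 1 -> FAULT, frames=[1,-] (faults so far: 1)
  step 1: ref 2 -> FAULT, frames=[1,2] (faults so far: 2)
  step 2: ref 4 -> FAULT, evict 1, frames=[4,2] (faults so far: 3)
  step 3: ref 3 -> FAULT, evict 2, frames=[4,3] (faults so far: 4)
  step 4: ref 3 -> HIT, frames=[4,3] (faults so far: 4)
  step 5: ref 4 -> HIT, frames=[4,3] (faults so far: 4)
  step 6: ref 4 -> HIT, frames=[4,3] (faults so far: 4)
  step 7: ref 1 -> FAULT, evict 4, frames=[1,3] (faults so far: 5)
  step 8: ref 1 -> HIT, frames=[1,3] (faults so far: 5)
  step 9: ref 3 -> HIT, frames=[1,3] (faults so far: 5)
  step 10: ref 2 -> FAULT, evict 3, frames=[1,2] (faults so far: 6)
  step 11: ref 1 -> HIT, frames=[1,2] (faults so far: 6)
  step 12: ref 3 -> FAULT, evict 1, frames=[3,2] (faults so far: 7)
  FIFO total faults: 7
--- LRU ---
  step 0: ref 1 -> FAULT, frames=[1,-] (faults so far: 1)
  step 1: ref 2 -> FAULT, frames=[1,2] (faults so far: 2)
  step 2: ref 4 -> FAULT, evict 1, frames=[4,2] (faults so far: 3)
  step 3: ref 3 -> FAULT, evict 2, frames=[4,3] (faults so far: 4)
  step 4: ref 3 -> HIT, frames=[4,3] (faults so far: 4)
  step 5: ref 4 -> HIT, frames=[4,3] (faults so far: 4)
  step 6: ref 4 -> HIT, frames=[4,3] (faults so far: 4)
  step 7: ref 1 -> FAULT, evict 3, frames=[4,1] (faults so far: 5)
  step 8: ref 1 -> HIT, frames=[4,1] (faults so far: 5)
  step 9: ref 3 -> FAULT, evict 4, frames=[3,1] (faults so far: 6)
  step 10: ref 2 -> FAULT, evict 1, frames=[3,2] (faults so far: 7)
  step 11: ref 1 -> FAULT, evict 3, frames=[1,2] (faults so far: 8)
  step 12: ref 3 -> FAULT, evict 2, frames=[1,3] (faults so far: 9)
  LRU total faults: 9
--- Optimal ---
  step 0: ref 1 -> FAULT, frames=[1,-] (faults so far: 1)
  step 1: ref 2 -> FAULT, frames=[1,2] (faults so far: 2)
  step 2: ref 4 -> FAULT, evict 2, frames=[1,4] (faults so far: 3)
  step 3: ref 3 -> FAULT, evict 1, frames=[3,4] (faults so far: 4)
  step 4: ref 3 -> HIT, frames=[3,4] (faults so far: 4)
  step 5: ref 4 -> HIT, frames=[3,4] (faults so far: 4)
  step 6: ref 4 -> HIT, frames=[3,4] (faults so far: 4)
  step 7: ref 1 -> FAULT, evict 4, frames=[3,1] (faults so far: 5)
  step 8: ref 1 -> HIT, frames=[3,1] (faults so far: 5)
  step 9: ref 3 -> HIT, frames=[3,1] (faults so far: 5)
  step 10: ref 2 -> FAULT, evict 3, frames=[2,1] (faults so far: 6)
  step 11: ref 1 -> HIT, frames=[2,1] (faults so far: 6)
  step 12: ref 3 -> FAULT, evict 1, frames=[2,3] (faults so far: 7)
  Optimal total faults: 7

Answer: 7 9 7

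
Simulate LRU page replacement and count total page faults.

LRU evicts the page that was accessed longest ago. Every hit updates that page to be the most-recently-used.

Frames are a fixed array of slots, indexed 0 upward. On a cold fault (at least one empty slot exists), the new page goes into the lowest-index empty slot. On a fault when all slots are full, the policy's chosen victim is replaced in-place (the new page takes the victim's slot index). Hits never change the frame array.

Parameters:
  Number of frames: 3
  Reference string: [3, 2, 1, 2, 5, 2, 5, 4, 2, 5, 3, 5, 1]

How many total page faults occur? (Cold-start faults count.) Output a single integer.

Answer: 7

Derivation:
Step 0: ref 3 → FAULT, frames=[3,-,-]
Step 1: ref 2 → FAULT, frames=[3,2,-]
Step 2: ref 1 → FAULT, frames=[3,2,1]
Step 3: ref 2 → HIT, frames=[3,2,1]
Step 4: ref 5 → FAULT (evict 3), frames=[5,2,1]
Step 5: ref 2 → HIT, frames=[5,2,1]
Step 6: ref 5 → HIT, frames=[5,2,1]
Step 7: ref 4 → FAULT (evict 1), frames=[5,2,4]
Step 8: ref 2 → HIT, frames=[5,2,4]
Step 9: ref 5 → HIT, frames=[5,2,4]
Step 10: ref 3 → FAULT (evict 4), frames=[5,2,3]
Step 11: ref 5 → HIT, frames=[5,2,3]
Step 12: ref 1 → FAULT (evict 2), frames=[5,1,3]
Total faults: 7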